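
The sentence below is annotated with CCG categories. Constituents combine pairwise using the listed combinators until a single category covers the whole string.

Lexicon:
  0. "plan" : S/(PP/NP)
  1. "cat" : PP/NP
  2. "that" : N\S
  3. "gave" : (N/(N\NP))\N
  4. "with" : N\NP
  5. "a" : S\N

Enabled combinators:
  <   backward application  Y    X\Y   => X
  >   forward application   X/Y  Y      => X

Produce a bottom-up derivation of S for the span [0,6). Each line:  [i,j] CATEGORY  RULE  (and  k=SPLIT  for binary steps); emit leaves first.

[0,6] S   <
  [0,5] N   >
    [0,4] N/(N\NP)   <
      [0,3] N   <
        [0,2] S   >
          [0,1] "plan" : S/(PP/NP)
          [1,2] "cat" : PP/NP
        [2,3] "that" : N\S
      [3,4] "gave" : (N/(N\NP))\N
    [4,5] "with" : N\NP
  [5,6] "a" : S\N

[0,1] S/(PP/NP)  lex  "plan"
[1,2] PP/NP  lex  "cat"
[0,2] S  >  k=1
[2,3] N\S  lex  "that"
[0,3] N  <  k=2
[3,4] (N/(N\NP))\N  lex  "gave"
[0,4] N/(N\NP)  <  k=3
[4,5] N\NP  lex  "with"
[0,5] N  >  k=4
[5,6] S\N  lex  "a"
[0,6] S  <  k=5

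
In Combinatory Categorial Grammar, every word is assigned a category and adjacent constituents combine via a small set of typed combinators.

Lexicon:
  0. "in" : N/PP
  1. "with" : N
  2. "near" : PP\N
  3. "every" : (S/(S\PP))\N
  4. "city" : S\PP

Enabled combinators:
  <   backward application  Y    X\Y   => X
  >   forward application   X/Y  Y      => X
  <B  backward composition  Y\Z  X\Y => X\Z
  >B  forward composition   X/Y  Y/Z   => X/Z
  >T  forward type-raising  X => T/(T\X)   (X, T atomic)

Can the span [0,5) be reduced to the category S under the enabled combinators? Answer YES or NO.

[0,5] S   >
  [0,4] S/(S\PP)   <
    [0,3] N   >
      [0,1] "in" : N/PP
      [1,3] PP   <
        [1,2] "with" : N
        [2,3] "near" : PP\N
    [3,4] "every" : (S/(S\PP))\N
  [4,5] "city" : S\PP

YES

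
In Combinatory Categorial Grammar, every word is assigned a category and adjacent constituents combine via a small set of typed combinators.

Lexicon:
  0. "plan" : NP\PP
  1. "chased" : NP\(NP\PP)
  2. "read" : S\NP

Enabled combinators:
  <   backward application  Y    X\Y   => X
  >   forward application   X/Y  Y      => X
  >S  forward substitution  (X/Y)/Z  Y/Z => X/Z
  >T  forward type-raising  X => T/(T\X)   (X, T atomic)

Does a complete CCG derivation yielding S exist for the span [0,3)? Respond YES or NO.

[0,3] S   <
  [0,2] NP   <
    [0,1] "plan" : NP\PP
    [1,2] "chased" : NP\(NP\PP)
  [2,3] "read" : S\NP

YES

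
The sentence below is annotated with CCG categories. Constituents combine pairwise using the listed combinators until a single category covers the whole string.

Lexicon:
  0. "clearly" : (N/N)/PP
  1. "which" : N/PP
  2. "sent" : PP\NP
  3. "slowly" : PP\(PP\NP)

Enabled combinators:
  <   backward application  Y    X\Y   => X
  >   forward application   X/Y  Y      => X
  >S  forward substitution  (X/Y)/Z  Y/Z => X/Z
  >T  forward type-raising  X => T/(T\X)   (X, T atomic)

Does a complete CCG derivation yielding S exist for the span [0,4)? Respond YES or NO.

NO

(N/N)/PP N/PP PP\NP PP\(PP\NP)
CKY chart[0,4] = {N, N/(N\N), NP/(NP\N), PP/(PP\N), S/(S\N)}; S ∉ chart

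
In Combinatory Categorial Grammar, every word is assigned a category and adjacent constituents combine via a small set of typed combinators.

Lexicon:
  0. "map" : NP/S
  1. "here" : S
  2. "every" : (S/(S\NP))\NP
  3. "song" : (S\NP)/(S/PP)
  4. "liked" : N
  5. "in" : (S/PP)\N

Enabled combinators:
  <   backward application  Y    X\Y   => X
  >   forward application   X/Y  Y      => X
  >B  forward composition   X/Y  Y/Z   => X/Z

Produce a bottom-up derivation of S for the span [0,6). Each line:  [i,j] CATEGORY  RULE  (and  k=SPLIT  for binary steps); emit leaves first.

[0,6] S   >
  [0,3] S/(S\NP)   <
    [0,2] NP   >
      [0,1] "map" : NP/S
      [1,2] "here" : S
    [2,3] "every" : (S/(S\NP))\NP
  [3,6] S\NP   >
    [3,4] "song" : (S\NP)/(S/PP)
    [4,6] S/PP   <
      [4,5] "liked" : N
      [5,6] "in" : (S/PP)\N

[0,1] NP/S  lex  "map"
[1,2] S  lex  "here"
[0,2] NP  >  k=1
[2,3] (S/(S\NP))\NP  lex  "every"
[0,3] S/(S\NP)  <  k=2
[3,4] (S\NP)/(S/PP)  lex  "song"
[4,5] N  lex  "liked"
[5,6] (S/PP)\N  lex  "in"
[4,6] S/PP  <  k=5
[3,6] S\NP  >  k=4
[0,6] S  >  k=3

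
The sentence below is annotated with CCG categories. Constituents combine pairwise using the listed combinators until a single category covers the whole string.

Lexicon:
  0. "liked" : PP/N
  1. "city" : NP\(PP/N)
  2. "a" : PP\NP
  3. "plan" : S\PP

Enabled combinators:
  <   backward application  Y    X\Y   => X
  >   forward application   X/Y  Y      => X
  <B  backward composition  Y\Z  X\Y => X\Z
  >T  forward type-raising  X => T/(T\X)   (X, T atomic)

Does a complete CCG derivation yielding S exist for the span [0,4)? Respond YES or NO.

YES

[0,4] S   <
  [0,2] NP   <
    [0,1] "liked" : PP/N
    [1,2] "city" : NP\(PP/N)
  [2,4] S\NP   <B
    [2,3] "a" : PP\NP
    [3,4] "plan" : S\PP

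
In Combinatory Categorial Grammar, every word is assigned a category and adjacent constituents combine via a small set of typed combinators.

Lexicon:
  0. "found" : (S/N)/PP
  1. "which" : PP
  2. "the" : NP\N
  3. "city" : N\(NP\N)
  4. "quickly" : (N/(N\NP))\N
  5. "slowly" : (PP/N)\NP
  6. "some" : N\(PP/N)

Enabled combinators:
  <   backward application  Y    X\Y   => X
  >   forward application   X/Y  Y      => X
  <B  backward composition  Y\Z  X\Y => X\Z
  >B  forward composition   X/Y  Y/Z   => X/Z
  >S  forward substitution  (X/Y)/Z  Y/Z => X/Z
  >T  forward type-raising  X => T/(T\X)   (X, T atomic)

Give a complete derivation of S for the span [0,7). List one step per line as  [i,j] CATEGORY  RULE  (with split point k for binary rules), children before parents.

[0,7] S   >
  [0,2] S/N   >
    [0,1] "found" : (S/N)/PP
    [1,2] "which" : PP
  [2,7] N   >
    [2,5] N/(N\NP)   <
      [2,4] N   <
        [2,3] "the" : NP\N
        [3,4] "city" : N\(NP\N)
      [4,5] "quickly" : (N/(N\NP))\N
    [5,7] N\NP   <B
      [5,6] "slowly" : (PP/N)\NP
      [6,7] "some" : N\(PP/N)

[0,1] (S/N)/PP  lex  "found"
[1,2] PP  lex  "which"
[0,2] S/N  >  k=1
[2,3] NP\N  lex  "the"
[3,4] N\(NP\N)  lex  "city"
[2,4] N  <  k=3
[4,5] (N/(N\NP))\N  lex  "quickly"
[2,5] N/(N\NP)  <  k=4
[5,6] (PP/N)\NP  lex  "slowly"
[6,7] N\(PP/N)  lex  "some"
[5,7] N\NP  <B  k=6
[2,7] N  >  k=5
[0,7] S  >  k=2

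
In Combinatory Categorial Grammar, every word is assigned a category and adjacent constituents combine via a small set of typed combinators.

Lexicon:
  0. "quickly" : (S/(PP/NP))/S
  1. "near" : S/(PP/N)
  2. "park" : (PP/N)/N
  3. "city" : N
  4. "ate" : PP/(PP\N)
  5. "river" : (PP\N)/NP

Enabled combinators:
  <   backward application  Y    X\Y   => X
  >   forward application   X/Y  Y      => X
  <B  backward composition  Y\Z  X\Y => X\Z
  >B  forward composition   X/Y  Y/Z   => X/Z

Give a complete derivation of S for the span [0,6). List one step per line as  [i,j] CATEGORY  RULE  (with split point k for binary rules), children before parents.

[0,6] S   >
  [0,4] S/(PP/NP)   >
    [0,1] "quickly" : (S/(PP/NP))/S
    [1,4] S   >
      [1,3] S/N   >B
        [1,2] "near" : S/(PP/N)
        [2,3] "park" : (PP/N)/N
      [3,4] "city" : N
  [4,6] PP/NP   >B
    [4,5] "ate" : PP/(PP\N)
    [5,6] "river" : (PP\N)/NP

[0,1] (S/(PP/NP))/S  lex  "quickly"
[1,2] S/(PP/N)  lex  "near"
[2,3] (PP/N)/N  lex  "park"
[1,3] S/N  >B  k=2
[3,4] N  lex  "city"
[1,4] S  >  k=3
[0,4] S/(PP/NP)  >  k=1
[4,5] PP/(PP\N)  lex  "ate"
[5,6] (PP\N)/NP  lex  "river"
[4,6] PP/NP  >B  k=5
[0,6] S  >  k=4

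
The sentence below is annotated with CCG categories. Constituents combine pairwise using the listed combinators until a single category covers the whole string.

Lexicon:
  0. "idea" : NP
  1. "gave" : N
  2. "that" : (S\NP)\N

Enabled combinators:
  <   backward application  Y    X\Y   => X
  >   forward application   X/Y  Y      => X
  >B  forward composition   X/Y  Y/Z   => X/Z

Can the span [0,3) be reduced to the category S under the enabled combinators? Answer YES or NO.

[0,3] S   <
  [0,1] "idea" : NP
  [1,3] S\NP   <
    [1,2] "gave" : N
    [2,3] "that" : (S\NP)\N

YES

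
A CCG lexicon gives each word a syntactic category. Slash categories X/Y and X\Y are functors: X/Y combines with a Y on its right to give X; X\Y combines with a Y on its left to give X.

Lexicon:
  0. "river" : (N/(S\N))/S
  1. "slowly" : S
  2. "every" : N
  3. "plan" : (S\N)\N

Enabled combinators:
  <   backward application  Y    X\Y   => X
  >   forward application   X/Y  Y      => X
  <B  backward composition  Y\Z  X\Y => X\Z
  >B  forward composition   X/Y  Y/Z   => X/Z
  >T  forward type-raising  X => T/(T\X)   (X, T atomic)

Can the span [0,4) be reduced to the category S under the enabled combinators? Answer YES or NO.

NO

(N/(S\N))/S S N (S\N)\N
CKY chart[0,4] = {N, N/(N\N), NP/(NP\N), PP/(PP\N), S/(S\N)}; S ∉ chart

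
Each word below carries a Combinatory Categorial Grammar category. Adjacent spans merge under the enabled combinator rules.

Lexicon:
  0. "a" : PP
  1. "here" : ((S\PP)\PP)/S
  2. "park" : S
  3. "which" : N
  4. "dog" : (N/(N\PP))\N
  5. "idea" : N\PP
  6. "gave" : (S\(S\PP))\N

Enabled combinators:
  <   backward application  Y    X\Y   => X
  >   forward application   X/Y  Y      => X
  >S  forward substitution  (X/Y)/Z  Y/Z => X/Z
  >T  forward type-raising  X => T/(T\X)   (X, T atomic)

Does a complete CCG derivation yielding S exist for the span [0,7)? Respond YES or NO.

[0,7] S   <
  [0,3] S\PP   <
    [0,1] "a" : PP
    [1,3] (S\PP)\PP   >
      [1,2] "here" : ((S\PP)\PP)/S
      [2,3] "park" : S
  [3,7] S\(S\PP)   <
    [3,6] N   >
      [3,5] N/(N\PP)   <
        [3,4] "which" : N
        [4,5] "dog" : (N/(N\PP))\N
      [5,6] "idea" : N\PP
    [6,7] "gave" : (S\(S\PP))\N

YES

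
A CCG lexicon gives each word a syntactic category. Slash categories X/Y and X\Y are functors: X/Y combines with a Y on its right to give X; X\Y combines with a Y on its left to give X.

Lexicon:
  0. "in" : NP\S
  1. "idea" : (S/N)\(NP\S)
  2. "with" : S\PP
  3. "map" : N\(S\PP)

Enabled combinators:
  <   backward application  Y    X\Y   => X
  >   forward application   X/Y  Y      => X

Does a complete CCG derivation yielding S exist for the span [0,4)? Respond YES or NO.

YES

[0,4] S   >
  [0,2] S/N   <
    [0,1] "in" : NP\S
    [1,2] "idea" : (S/N)\(NP\S)
  [2,4] N   <
    [2,3] "with" : S\PP
    [3,4] "map" : N\(S\PP)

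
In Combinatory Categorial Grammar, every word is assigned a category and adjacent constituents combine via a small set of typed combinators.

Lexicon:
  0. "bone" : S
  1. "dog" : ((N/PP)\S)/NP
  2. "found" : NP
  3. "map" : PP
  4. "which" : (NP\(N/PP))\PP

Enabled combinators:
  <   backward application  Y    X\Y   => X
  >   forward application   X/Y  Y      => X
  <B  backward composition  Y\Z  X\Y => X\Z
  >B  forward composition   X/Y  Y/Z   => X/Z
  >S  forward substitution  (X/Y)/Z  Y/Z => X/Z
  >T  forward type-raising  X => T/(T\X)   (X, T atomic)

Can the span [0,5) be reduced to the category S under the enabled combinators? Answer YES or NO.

S ((N/PP)\S)/NP NP PP (NP\(N/PP))\PP
CKY chart[0,5] = {N/(N\NP), NP, NP/(NP\NP), PP/(PP\NP), S/(S\NP)}; S ∉ chart

NO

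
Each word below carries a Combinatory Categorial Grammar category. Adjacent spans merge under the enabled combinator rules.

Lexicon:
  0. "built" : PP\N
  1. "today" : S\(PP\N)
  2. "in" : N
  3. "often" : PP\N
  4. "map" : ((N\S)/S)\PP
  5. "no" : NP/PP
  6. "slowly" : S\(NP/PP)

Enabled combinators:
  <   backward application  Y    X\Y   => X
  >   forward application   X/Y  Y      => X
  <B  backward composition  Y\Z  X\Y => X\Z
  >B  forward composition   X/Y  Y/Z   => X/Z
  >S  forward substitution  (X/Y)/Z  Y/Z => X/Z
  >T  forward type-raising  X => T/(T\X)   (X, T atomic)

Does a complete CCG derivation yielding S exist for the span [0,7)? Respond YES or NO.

NO

PP\N S\(PP\N) N PP\N ((N\S)/S)\PP NP/PP S\(NP/PP)
CKY chart[0,7] = {N, N/(N\N), N/(S\S), NP/(NP\N), PP/(PP\N), S/(S\N)}; S ∉ chart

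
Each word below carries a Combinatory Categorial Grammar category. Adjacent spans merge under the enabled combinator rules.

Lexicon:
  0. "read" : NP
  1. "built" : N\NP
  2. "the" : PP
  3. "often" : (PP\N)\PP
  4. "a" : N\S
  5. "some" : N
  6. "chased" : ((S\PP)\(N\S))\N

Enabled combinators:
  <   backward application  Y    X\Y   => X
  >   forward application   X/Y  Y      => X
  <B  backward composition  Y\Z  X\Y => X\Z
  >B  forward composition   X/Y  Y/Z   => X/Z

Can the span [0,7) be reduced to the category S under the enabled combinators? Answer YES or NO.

YES

[0,7] S   <
  [0,1] "read" : NP
  [1,7] S\NP   <B
    [1,4] PP\NP   <B
      [1,2] "built" : N\NP
      [2,4] PP\N   <
        [2,3] "the" : PP
        [3,4] "often" : (PP\N)\PP
    [4,7] S\PP   <
      [4,5] "a" : N\S
      [5,7] (S\PP)\(N\S)   <
        [5,6] "some" : N
        [6,7] "chased" : ((S\PP)\(N\S))\N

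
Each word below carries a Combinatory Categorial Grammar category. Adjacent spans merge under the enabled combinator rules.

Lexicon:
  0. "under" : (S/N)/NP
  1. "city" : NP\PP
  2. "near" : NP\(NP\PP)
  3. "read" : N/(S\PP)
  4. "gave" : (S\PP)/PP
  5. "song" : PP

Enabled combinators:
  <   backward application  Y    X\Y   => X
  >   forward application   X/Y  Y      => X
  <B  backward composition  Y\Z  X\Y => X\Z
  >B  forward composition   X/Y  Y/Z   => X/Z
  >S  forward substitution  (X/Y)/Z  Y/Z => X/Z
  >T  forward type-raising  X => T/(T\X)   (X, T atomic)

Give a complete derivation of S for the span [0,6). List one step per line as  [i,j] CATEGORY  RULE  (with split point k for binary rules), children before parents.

[0,1] (S/N)/NP  lex  "under"
[1,2] NP\PP  lex  "city"
[2,3] NP\(NP\PP)  lex  "near"
[1,3] NP  <  k=2
[0,3] S/N  >  k=1
[3,4] N/(S\PP)  lex  "read"
[4,5] (S\PP)/PP  lex  "gave"
[3,5] N/PP  >B  k=4
[5,6] PP  lex  "song"
[3,6] N  >  k=5
[0,6] S  >  k=3

[0,6] S   >
  [0,3] S/N   >
    [0,1] "under" : (S/N)/NP
    [1,3] NP   <
      [1,2] "city" : NP\PP
      [2,3] "near" : NP\(NP\PP)
  [3,6] N   >
    [3,5] N/PP   >B
      [3,4] "read" : N/(S\PP)
      [4,5] "gave" : (S\PP)/PP
    [5,6] "song" : PP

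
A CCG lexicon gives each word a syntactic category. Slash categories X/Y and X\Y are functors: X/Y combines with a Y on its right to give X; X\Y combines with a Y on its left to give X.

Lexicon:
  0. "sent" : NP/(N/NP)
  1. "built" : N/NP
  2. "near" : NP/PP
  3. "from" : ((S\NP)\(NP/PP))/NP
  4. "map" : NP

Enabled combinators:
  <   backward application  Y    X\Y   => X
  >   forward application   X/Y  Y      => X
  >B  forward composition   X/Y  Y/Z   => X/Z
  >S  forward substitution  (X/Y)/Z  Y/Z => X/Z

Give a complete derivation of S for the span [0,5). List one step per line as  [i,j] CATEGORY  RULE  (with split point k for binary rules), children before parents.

[0,1] NP/(N/NP)  lex  "sent"
[1,2] N/NP  lex  "built"
[0,2] NP  >  k=1
[2,3] NP/PP  lex  "near"
[3,4] ((S\NP)\(NP/PP))/NP  lex  "from"
[4,5] NP  lex  "map"
[3,5] (S\NP)\(NP/PP)  >  k=4
[2,5] S\NP  <  k=3
[0,5] S  <  k=2

[0,5] S   <
  [0,2] NP   >
    [0,1] "sent" : NP/(N/NP)
    [1,2] "built" : N/NP
  [2,5] S\NP   <
    [2,3] "near" : NP/PP
    [3,5] (S\NP)\(NP/PP)   >
      [3,4] "from" : ((S\NP)\(NP/PP))/NP
      [4,5] "map" : NP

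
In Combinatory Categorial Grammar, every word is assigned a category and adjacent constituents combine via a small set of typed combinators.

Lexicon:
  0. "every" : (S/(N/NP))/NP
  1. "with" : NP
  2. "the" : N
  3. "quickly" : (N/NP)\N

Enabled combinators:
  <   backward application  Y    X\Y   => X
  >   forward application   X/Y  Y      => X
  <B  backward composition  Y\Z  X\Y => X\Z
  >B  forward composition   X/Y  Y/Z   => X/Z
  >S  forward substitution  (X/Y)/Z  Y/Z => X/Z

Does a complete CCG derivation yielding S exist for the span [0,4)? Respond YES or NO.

[0,4] S   >
  [0,2] S/(N/NP)   >
    [0,1] "every" : (S/(N/NP))/NP
    [1,2] "with" : NP
  [2,4] N/NP   <
    [2,3] "the" : N
    [3,4] "quickly" : (N/NP)\N

YES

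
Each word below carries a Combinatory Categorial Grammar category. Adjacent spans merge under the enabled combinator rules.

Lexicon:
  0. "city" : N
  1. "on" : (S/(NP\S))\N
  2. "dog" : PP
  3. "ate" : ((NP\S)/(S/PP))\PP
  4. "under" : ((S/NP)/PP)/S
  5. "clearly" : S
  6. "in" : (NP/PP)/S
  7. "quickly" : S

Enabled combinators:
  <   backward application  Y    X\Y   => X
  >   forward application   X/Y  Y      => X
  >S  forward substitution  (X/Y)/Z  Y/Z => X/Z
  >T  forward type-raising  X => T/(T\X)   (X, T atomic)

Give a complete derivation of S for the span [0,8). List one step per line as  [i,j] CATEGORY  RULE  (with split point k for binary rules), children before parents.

[0,8] S   >
  [0,2] S/(NP\S)   <
    [0,1] "city" : N
    [1,2] "on" : (S/(NP\S))\N
  [2,8] NP\S   >
    [2,4] (NP\S)/(S/PP)   <
      [2,3] "dog" : PP
      [3,4] "ate" : ((NP\S)/(S/PP))\PP
    [4,8] S/PP   >S
      [4,6] (S/NP)/PP   >
        [4,5] "under" : ((S/NP)/PP)/S
        [5,6] "clearly" : S
      [6,8] NP/PP   >
        [6,7] "in" : (NP/PP)/S
        [7,8] "quickly" : S

[0,1] N  lex  "city"
[1,2] (S/(NP\S))\N  lex  "on"
[0,2] S/(NP\S)  <  k=1
[2,3] PP  lex  "dog"
[3,4] ((NP\S)/(S/PP))\PP  lex  "ate"
[2,4] (NP\S)/(S/PP)  <  k=3
[4,5] ((S/NP)/PP)/S  lex  "under"
[5,6] S  lex  "clearly"
[4,6] (S/NP)/PP  >  k=5
[6,7] (NP/PP)/S  lex  "in"
[7,8] S  lex  "quickly"
[6,8] NP/PP  >  k=7
[4,8] S/PP  >S  k=6
[2,8] NP\S  >  k=4
[0,8] S  >  k=2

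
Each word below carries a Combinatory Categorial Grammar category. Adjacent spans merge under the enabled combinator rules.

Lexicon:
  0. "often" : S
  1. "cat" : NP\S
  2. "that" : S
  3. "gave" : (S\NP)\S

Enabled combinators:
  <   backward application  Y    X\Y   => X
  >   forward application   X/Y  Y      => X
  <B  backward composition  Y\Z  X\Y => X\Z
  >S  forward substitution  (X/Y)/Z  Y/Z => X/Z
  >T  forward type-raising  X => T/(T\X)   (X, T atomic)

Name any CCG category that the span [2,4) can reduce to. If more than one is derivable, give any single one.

[0,4] S   <
  [0,2] NP   <
    [0,1] "often" : S
    [1,2] "cat" : NP\S
  [2,4] S\NP   <
    [2,3] "that" : S
    [3,4] "gave" : (S\NP)\S

S\NP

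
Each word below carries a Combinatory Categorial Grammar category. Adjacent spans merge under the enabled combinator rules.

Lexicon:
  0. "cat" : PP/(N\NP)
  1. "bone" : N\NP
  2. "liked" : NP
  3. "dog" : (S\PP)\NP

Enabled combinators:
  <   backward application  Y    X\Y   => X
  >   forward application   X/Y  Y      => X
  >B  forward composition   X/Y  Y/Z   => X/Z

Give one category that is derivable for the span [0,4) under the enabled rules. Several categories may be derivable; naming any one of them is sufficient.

[0,4] S   <
  [0,2] PP   >
    [0,1] "cat" : PP/(N\NP)
    [1,2] "bone" : N\NP
  [2,4] S\PP   <
    [2,3] "liked" : NP
    [3,4] "dog" : (S\PP)\NP

S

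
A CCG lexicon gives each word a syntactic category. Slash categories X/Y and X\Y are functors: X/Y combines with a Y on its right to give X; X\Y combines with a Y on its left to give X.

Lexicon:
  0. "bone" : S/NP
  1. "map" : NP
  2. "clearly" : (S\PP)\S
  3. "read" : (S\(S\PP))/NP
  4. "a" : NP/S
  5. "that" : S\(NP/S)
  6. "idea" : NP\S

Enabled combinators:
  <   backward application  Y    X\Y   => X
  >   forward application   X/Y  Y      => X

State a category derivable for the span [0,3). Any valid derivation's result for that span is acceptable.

[0,7] S   <
  [0,3] S\PP   <
    [0,2] S   >
      [0,1] "bone" : S/NP
      [1,2] "map" : NP
    [2,3] "clearly" : (S\PP)\S
  [3,7] S\(S\PP)   >
    [3,4] "read" : (S\(S\PP))/NP
    [4,7] NP   <
      [4,6] S   <
        [4,5] "a" : NP/S
        [5,6] "that" : S\(NP/S)
      [6,7] "idea" : NP\S

S\PP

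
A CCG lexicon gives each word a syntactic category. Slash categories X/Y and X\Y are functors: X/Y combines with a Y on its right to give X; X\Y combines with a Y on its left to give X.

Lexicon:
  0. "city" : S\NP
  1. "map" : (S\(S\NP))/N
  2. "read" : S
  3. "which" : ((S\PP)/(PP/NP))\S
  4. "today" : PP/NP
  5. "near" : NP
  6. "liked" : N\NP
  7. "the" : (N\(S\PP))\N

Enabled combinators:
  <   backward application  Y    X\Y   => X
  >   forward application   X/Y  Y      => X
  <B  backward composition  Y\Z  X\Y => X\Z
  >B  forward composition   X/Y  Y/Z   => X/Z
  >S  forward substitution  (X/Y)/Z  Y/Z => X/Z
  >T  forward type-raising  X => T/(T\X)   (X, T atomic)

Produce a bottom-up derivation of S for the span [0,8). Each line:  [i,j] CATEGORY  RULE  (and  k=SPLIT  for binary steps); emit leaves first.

[0,1] S\NP  lex  "city"
[1,2] (S\(S\NP))/N  lex  "map"
[2,3] S  lex  "read"
[3,4] ((S\PP)/(PP/NP))\S  lex  "which"
[2,4] (S\PP)/(PP/NP)  <  k=3
[4,5] PP/NP  lex  "today"
[2,5] S\PP  >  k=4
[5,6] NP  lex  "near"
[6,7] N\NP  lex  "liked"
[5,7] N  <  k=6
[7,8] (N\(S\PP))\N  lex  "the"
[5,8] N\(S\PP)  <  k=7
[2,8] N  <  k=5
[1,8] S\(S\NP)  >  k=2
[0,8] S  <  k=1

[0,8] S   <
  [0,1] "city" : S\NP
  [1,8] S\(S\NP)   >
    [1,2] "map" : (S\(S\NP))/N
    [2,8] N   <
      [2,5] S\PP   >
        [2,4] (S\PP)/(PP/NP)   <
          [2,3] "read" : S
          [3,4] "which" : ((S\PP)/(PP/NP))\S
        [4,5] "today" : PP/NP
      [5,8] N\(S\PP)   <
        [5,7] N   <
          [5,6] "near" : NP
          [6,7] "liked" : N\NP
        [7,8] "the" : (N\(S\PP))\N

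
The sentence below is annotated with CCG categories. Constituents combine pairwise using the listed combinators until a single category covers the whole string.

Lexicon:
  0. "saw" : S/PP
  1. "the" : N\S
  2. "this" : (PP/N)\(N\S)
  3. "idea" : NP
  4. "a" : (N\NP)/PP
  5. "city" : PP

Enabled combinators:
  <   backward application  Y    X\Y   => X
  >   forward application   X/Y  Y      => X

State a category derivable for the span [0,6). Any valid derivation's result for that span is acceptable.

S

[0,6] S   >
  [0,1] "saw" : S/PP
  [1,6] PP   >
    [1,3] PP/N   <
      [1,2] "the" : N\S
      [2,3] "this" : (PP/N)\(N\S)
    [3,6] N   <
      [3,4] "idea" : NP
      [4,6] N\NP   >
        [4,5] "a" : (N\NP)/PP
        [5,6] "city" : PP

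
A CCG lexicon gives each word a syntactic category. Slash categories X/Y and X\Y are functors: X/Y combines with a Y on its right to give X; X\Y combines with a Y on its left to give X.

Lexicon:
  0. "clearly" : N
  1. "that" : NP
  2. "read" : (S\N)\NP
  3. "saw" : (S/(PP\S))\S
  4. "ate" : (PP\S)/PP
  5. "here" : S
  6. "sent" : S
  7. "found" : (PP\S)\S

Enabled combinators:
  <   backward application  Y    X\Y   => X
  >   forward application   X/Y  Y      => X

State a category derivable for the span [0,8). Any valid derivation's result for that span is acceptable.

S

[0,8] S   >
  [0,4] S/(PP\S)   <
    [0,3] S   <
      [0,1] "clearly" : N
      [1,3] S\N   <
        [1,2] "that" : NP
        [2,3] "read" : (S\N)\NP
    [3,4] "saw" : (S/(PP\S))\S
  [4,8] PP\S   >
    [4,5] "ate" : (PP\S)/PP
    [5,8] PP   <
      [5,6] "here" : S
      [6,8] PP\S   <
        [6,7] "sent" : S
        [7,8] "found" : (PP\S)\S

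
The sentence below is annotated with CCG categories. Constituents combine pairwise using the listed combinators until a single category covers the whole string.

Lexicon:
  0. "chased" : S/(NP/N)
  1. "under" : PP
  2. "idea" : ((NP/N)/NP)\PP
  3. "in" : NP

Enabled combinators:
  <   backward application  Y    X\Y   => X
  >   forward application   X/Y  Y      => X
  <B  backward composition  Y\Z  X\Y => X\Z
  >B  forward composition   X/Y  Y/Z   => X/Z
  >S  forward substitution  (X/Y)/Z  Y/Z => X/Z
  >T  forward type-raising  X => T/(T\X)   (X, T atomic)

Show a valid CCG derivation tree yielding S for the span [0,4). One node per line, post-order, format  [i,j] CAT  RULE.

[0,1] S/(NP/N)  lex  "chased"
[1,2] PP  lex  "under"
[2,3] ((NP/N)/NP)\PP  lex  "idea"
[1,3] (NP/N)/NP  <  k=2
[0,3] S/NP  >B  k=1
[3,4] NP  lex  "in"
[0,4] S  >  k=3

[0,4] S   >
  [0,3] S/NP   >B
    [0,1] "chased" : S/(NP/N)
    [1,3] (NP/N)/NP   <
      [1,2] "under" : PP
      [2,3] "idea" : ((NP/N)/NP)\PP
  [3,4] "in" : NP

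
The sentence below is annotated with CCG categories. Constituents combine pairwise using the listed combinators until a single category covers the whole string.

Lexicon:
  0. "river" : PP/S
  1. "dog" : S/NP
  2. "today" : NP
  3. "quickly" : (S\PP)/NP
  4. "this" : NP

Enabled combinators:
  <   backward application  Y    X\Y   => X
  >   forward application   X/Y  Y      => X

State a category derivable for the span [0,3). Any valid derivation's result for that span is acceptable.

[0,5] S   <
  [0,3] PP   >
    [0,1] "river" : PP/S
    [1,3] S   >
      [1,2] "dog" : S/NP
      [2,3] "today" : NP
  [3,5] S\PP   >
    [3,4] "quickly" : (S\PP)/NP
    [4,5] "this" : NP

PP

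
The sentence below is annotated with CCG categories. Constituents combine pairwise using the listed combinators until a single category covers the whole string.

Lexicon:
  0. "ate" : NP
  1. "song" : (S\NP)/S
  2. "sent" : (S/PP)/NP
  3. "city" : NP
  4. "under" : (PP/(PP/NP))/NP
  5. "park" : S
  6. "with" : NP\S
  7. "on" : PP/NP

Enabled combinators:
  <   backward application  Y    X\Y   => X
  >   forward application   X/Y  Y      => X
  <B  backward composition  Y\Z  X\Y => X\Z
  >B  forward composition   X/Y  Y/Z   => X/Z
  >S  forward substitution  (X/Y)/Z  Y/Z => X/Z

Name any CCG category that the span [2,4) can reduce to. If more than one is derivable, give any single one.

S/PP

[0,8] S   <
  [0,1] "ate" : NP
  [1,8] S\NP   >
    [1,2] "song" : (S\NP)/S
    [2,8] S   >
      [2,4] S/PP   >
        [2,3] "sent" : (S/PP)/NP
        [3,4] "city" : NP
      [4,8] PP   >
        [4,7] PP/(PP/NP)   >
          [4,5] "under" : (PP/(PP/NP))/NP
          [5,7] NP   <
            [5,6] "park" : S
            [6,7] "with" : NP\S
        [7,8] "on" : PP/NP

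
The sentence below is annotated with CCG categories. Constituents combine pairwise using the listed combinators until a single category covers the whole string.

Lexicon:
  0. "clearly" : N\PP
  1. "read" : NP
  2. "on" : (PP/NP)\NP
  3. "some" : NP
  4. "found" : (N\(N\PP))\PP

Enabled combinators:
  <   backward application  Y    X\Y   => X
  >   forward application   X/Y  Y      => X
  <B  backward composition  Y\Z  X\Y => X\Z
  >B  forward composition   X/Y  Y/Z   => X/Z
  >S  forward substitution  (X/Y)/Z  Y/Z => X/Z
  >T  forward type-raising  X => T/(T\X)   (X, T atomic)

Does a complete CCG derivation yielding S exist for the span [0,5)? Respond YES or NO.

N\PP NP (PP/NP)\NP NP (N\(N\PP))\PP
CKY chart[0,5] = {N, N/(N\N), NP/(NP\N), PP/(PP\N), S/(S\N)}; S ∉ chart

NO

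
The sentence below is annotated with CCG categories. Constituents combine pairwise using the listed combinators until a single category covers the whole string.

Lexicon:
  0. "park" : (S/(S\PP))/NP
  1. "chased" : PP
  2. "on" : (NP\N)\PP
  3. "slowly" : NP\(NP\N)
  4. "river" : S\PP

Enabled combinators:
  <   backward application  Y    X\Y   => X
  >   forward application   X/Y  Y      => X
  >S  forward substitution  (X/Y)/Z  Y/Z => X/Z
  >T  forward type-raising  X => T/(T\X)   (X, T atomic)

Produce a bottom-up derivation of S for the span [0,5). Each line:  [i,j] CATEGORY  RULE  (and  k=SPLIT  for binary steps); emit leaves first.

[0,1] (S/(S\PP))/NP  lex  "park"
[1,2] PP  lex  "chased"
[2,3] (NP\N)\PP  lex  "on"
[1,3] NP\N  <  k=2
[3,4] NP\(NP\N)  lex  "slowly"
[1,4] NP  <  k=3
[0,4] S/(S\PP)  >  k=1
[4,5] S\PP  lex  "river"
[0,5] S  >  k=4

[0,5] S   >
  [0,4] S/(S\PP)   >
    [0,1] "park" : (S/(S\PP))/NP
    [1,4] NP   <
      [1,3] NP\N   <
        [1,2] "chased" : PP
        [2,3] "on" : (NP\N)\PP
      [3,4] "slowly" : NP\(NP\N)
  [4,5] "river" : S\PP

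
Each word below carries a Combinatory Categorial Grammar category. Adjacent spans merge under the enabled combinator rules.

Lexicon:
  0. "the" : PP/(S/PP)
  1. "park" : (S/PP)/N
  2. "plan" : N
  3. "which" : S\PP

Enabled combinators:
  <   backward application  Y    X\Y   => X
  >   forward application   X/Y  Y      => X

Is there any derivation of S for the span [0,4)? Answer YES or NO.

[0,4] S   <
  [0,3] PP   >
    [0,1] "the" : PP/(S/PP)
    [1,3] S/PP   >
      [1,2] "park" : (S/PP)/N
      [2,3] "plan" : N
  [3,4] "which" : S\PP

YES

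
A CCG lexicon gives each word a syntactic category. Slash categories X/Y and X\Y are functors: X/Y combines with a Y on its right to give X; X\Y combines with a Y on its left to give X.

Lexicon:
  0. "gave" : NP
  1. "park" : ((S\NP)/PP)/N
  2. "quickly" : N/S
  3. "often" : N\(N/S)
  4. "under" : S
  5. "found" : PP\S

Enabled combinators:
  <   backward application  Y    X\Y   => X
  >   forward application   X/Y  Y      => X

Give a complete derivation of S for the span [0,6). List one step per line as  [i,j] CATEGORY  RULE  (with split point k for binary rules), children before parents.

[0,6] S   <
  [0,1] "gave" : NP
  [1,6] S\NP   >
    [1,4] (S\NP)/PP   >
      [1,2] "park" : ((S\NP)/PP)/N
      [2,4] N   <
        [2,3] "quickly" : N/S
        [3,4] "often" : N\(N/S)
    [4,6] PP   <
      [4,5] "under" : S
      [5,6] "found" : PP\S

[0,1] NP  lex  "gave"
[1,2] ((S\NP)/PP)/N  lex  "park"
[2,3] N/S  lex  "quickly"
[3,4] N\(N/S)  lex  "often"
[2,4] N  <  k=3
[1,4] (S\NP)/PP  >  k=2
[4,5] S  lex  "under"
[5,6] PP\S  lex  "found"
[4,6] PP  <  k=5
[1,6] S\NP  >  k=4
[0,6] S  <  k=1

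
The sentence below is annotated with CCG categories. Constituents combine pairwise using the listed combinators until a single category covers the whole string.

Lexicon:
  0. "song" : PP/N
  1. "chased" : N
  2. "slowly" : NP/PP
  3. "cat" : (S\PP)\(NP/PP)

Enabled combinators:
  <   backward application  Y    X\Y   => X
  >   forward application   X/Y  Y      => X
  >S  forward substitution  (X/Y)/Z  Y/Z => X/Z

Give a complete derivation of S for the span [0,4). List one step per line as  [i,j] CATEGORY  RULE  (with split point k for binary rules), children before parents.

[0,1] PP/N  lex  "song"
[1,2] N  lex  "chased"
[0,2] PP  >  k=1
[2,3] NP/PP  lex  "slowly"
[3,4] (S\PP)\(NP/PP)  lex  "cat"
[2,4] S\PP  <  k=3
[0,4] S  <  k=2

[0,4] S   <
  [0,2] PP   >
    [0,1] "song" : PP/N
    [1,2] "chased" : N
  [2,4] S\PP   <
    [2,3] "slowly" : NP/PP
    [3,4] "cat" : (S\PP)\(NP/PP)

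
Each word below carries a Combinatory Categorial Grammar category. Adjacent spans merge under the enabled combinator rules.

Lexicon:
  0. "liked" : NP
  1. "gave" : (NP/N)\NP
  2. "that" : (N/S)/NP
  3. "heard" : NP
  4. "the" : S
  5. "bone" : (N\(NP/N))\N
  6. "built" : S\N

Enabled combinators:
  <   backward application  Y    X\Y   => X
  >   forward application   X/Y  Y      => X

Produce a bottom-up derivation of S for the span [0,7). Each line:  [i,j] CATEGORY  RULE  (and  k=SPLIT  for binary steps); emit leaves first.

[0,1] NP  lex  "liked"
[1,2] (NP/N)\NP  lex  "gave"
[0,2] NP/N  <  k=1
[2,3] (N/S)/NP  lex  "that"
[3,4] NP  lex  "heard"
[2,4] N/S  >  k=3
[4,5] S  lex  "the"
[2,5] N  >  k=4
[5,6] (N\(NP/N))\N  lex  "bone"
[2,6] N\(NP/N)  <  k=5
[0,6] N  <  k=2
[6,7] S\N  lex  "built"
[0,7] S  <  k=6

[0,7] S   <
  [0,6] N   <
    [0,2] NP/N   <
      [0,1] "liked" : NP
      [1,2] "gave" : (NP/N)\NP
    [2,6] N\(NP/N)   <
      [2,5] N   >
        [2,4] N/S   >
          [2,3] "that" : (N/S)/NP
          [3,4] "heard" : NP
        [4,5] "the" : S
      [5,6] "bone" : (N\(NP/N))\N
  [6,7] "built" : S\N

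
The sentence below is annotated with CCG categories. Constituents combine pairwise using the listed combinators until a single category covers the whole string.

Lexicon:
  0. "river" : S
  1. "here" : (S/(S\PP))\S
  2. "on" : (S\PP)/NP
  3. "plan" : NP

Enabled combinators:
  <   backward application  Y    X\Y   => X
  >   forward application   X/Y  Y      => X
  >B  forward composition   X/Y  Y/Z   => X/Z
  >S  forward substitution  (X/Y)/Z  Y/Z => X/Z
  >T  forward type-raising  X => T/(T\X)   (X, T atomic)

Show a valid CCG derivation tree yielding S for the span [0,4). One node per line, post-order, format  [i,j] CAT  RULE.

[0,4] S   >
  [0,2] S/(S\PP)   <
    [0,1] "river" : S
    [1,2] "here" : (S/(S\PP))\S
  [2,4] S\PP   >
    [2,3] "on" : (S\PP)/NP
    [3,4] "plan" : NP

[0,1] S  lex  "river"
[1,2] (S/(S\PP))\S  lex  "here"
[0,2] S/(S\PP)  <  k=1
[2,3] (S\PP)/NP  lex  "on"
[3,4] NP  lex  "plan"
[2,4] S\PP  >  k=3
[0,4] S  >  k=2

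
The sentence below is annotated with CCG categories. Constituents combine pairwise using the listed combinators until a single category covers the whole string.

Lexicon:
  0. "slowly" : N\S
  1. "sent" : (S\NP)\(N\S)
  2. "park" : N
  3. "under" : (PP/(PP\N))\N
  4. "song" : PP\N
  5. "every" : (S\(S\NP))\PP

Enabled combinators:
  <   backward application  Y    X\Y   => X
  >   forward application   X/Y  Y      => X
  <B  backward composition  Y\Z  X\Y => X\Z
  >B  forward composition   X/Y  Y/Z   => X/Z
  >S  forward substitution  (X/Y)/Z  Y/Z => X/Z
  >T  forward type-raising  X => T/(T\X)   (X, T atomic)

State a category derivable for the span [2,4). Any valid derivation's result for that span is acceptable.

[0,6] S   <
  [0,2] S\NP   <
    [0,1] "slowly" : N\S
    [1,2] "sent" : (S\NP)\(N\S)
  [2,6] S\(S\NP)   <
    [2,5] PP   >
      [2,4] PP/(PP\N)   <
        [2,3] "park" : N
        [3,4] "under" : (PP/(PP\N))\N
      [4,5] "song" : PP\N
    [5,6] "every" : (S\(S\NP))\PP

PP/(PP\N)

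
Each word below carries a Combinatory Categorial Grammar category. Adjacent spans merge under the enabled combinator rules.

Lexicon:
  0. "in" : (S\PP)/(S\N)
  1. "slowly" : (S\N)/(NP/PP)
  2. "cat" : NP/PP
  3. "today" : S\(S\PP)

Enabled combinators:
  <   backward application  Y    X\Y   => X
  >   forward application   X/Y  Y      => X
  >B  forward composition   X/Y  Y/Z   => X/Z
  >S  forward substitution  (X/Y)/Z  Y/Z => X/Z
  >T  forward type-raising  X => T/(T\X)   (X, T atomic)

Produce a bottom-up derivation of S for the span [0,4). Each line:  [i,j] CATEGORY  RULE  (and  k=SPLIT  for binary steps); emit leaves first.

[0,4] S   <
  [0,3] S\PP   >
    [0,1] "in" : (S\PP)/(S\N)
    [1,3] S\N   >
      [1,2] "slowly" : (S\N)/(NP/PP)
      [2,3] "cat" : NP/PP
  [3,4] "today" : S\(S\PP)

[0,1] (S\PP)/(S\N)  lex  "in"
[1,2] (S\N)/(NP/PP)  lex  "slowly"
[2,3] NP/PP  lex  "cat"
[1,3] S\N  >  k=2
[0,3] S\PP  >  k=1
[3,4] S\(S\PP)  lex  "today"
[0,4] S  <  k=3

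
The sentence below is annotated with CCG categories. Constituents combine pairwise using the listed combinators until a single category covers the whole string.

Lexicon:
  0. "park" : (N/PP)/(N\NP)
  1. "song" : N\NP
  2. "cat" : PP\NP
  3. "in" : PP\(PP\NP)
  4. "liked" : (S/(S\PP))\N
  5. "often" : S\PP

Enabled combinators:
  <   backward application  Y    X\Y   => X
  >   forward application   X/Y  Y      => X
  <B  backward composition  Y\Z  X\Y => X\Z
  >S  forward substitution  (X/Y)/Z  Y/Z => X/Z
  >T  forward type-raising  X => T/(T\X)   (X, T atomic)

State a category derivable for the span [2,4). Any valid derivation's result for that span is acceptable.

[0,6] S   >
  [0,5] S/(S\PP)   <
    [0,4] N   >
      [0,2] N/PP   >
        [0,1] "park" : (N/PP)/(N\NP)
        [1,2] "song" : N\NP
      [2,4] PP   <
        [2,3] "cat" : PP\NP
        [3,4] "in" : PP\(PP\NP)
    [4,5] "liked" : (S/(S\PP))\N
  [5,6] "often" : S\PP

PP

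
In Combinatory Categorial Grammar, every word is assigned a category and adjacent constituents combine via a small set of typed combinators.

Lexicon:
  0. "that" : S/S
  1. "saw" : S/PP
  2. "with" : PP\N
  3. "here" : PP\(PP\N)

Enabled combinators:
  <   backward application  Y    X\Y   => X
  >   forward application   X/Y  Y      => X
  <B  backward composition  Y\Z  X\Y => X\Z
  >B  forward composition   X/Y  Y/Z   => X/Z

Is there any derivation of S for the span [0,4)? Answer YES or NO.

[0,4] S   >
  [0,2] S/PP   >B
    [0,1] "that" : S/S
    [1,2] "saw" : S/PP
  [2,4] PP   <
    [2,3] "with" : PP\N
    [3,4] "here" : PP\(PP\N)

YES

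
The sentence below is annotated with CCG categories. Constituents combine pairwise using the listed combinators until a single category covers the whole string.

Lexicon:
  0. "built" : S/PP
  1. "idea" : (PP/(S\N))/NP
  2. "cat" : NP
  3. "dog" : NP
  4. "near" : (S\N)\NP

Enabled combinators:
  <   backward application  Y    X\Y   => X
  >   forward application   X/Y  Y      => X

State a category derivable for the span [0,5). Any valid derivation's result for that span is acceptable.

[0,5] S   >
  [0,1] "built" : S/PP
  [1,5] PP   >
    [1,3] PP/(S\N)   >
      [1,2] "idea" : (PP/(S\N))/NP
      [2,3] "cat" : NP
    [3,5] S\N   <
      [3,4] "dog" : NP
      [4,5] "near" : (S\N)\NP

S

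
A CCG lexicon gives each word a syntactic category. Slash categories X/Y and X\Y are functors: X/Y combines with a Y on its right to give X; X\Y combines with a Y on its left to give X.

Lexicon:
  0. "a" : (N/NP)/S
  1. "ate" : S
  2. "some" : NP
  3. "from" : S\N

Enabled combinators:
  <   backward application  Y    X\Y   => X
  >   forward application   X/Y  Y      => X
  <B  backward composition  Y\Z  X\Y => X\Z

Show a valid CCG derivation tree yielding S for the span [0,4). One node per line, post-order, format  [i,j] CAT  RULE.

[0,1] (N/NP)/S  lex  "a"
[1,2] S  lex  "ate"
[0,2] N/NP  >  k=1
[2,3] NP  lex  "some"
[0,3] N  >  k=2
[3,4] S\N  lex  "from"
[0,4] S  <  k=3

[0,4] S   <
  [0,3] N   >
    [0,2] N/NP   >
      [0,1] "a" : (N/NP)/S
      [1,2] "ate" : S
    [2,3] "some" : NP
  [3,4] "from" : S\N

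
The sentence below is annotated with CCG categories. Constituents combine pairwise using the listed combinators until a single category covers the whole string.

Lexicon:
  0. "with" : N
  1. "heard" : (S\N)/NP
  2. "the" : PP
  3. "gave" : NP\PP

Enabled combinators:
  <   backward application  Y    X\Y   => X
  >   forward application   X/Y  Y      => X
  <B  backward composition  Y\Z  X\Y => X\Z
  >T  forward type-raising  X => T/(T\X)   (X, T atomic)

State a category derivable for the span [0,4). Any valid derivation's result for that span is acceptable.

[0,4] S   >
  [0,1] S/(S\N)   >T
    [0,1] "with" : N
  [1,4] S\N   >
    [1,2] "heard" : (S\N)/NP
    [2,4] NP   <
      [2,3] "the" : PP
      [3,4] "gave" : NP\PP

S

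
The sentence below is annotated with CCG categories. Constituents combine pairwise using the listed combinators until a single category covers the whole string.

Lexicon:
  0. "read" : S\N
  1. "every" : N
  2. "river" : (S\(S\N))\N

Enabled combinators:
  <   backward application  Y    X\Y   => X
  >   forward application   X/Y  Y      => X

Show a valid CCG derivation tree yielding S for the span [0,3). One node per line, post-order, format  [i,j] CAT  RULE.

[0,1] S\N  lex  "read"
[1,2] N  lex  "every"
[2,3] (S\(S\N))\N  lex  "river"
[1,3] S\(S\N)  <  k=2
[0,3] S  <  k=1

[0,3] S   <
  [0,1] "read" : S\N
  [1,3] S\(S\N)   <
    [1,2] "every" : N
    [2,3] "river" : (S\(S\N))\N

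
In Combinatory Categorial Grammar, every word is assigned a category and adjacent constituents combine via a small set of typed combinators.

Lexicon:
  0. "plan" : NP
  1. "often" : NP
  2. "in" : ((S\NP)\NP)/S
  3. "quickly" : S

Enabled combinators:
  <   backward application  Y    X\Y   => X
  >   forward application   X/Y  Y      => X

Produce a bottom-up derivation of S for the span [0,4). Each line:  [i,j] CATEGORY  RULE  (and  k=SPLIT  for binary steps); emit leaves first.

[0,1] NP  lex  "plan"
[1,2] NP  lex  "often"
[2,3] ((S\NP)\NP)/S  lex  "in"
[3,4] S  lex  "quickly"
[2,4] (S\NP)\NP  >  k=3
[1,4] S\NP  <  k=2
[0,4] S  <  k=1

[0,4] S   <
  [0,1] "plan" : NP
  [1,4] S\NP   <
    [1,2] "often" : NP
    [2,4] (S\NP)\NP   >
      [2,3] "in" : ((S\NP)\NP)/S
      [3,4] "quickly" : S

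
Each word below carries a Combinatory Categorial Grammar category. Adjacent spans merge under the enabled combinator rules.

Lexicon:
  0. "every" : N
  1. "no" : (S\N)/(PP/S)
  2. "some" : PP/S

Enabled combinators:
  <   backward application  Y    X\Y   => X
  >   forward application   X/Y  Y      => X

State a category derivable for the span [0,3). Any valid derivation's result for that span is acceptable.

[0,3] S   <
  [0,1] "every" : N
  [1,3] S\N   >
    [1,2] "no" : (S\N)/(PP/S)
    [2,3] "some" : PP/S

S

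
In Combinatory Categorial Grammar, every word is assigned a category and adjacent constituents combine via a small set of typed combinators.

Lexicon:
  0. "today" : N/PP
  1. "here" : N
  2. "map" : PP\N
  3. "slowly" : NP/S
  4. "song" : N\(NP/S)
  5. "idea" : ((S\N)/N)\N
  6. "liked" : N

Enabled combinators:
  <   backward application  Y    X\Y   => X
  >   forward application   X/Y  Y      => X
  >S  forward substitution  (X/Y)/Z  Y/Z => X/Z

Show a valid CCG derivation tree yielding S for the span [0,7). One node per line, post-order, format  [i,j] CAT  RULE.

[0,7] S   <
  [0,3] N   >
    [0,1] "today" : N/PP
    [1,3] PP   <
      [1,2] "here" : N
      [2,3] "map" : PP\N
  [3,7] S\N   >
    [3,6] (S\N)/N   <
      [3,5] N   <
        [3,4] "slowly" : NP/S
        [4,5] "song" : N\(NP/S)
      [5,6] "idea" : ((S\N)/N)\N
    [6,7] "liked" : N

[0,1] N/PP  lex  "today"
[1,2] N  lex  "here"
[2,3] PP\N  lex  "map"
[1,3] PP  <  k=2
[0,3] N  >  k=1
[3,4] NP/S  lex  "slowly"
[4,5] N\(NP/S)  lex  "song"
[3,5] N  <  k=4
[5,6] ((S\N)/N)\N  lex  "idea"
[3,6] (S\N)/N  <  k=5
[6,7] N  lex  "liked"
[3,7] S\N  >  k=6
[0,7] S  <  k=3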